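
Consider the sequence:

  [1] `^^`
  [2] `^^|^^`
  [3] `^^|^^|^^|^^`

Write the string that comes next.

Every step duplicates the string with '|' between the halves.
Doubling ^^|^^|^^|^^ with '|' between the halves:

^^|^^|^^|^^|^^|^^|^^|^^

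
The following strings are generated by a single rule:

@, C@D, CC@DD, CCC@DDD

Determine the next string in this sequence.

Each term wraps the previous one in C on the left and D on the right.
Applying this once more to CCC@DDD:

CCCC@DDDD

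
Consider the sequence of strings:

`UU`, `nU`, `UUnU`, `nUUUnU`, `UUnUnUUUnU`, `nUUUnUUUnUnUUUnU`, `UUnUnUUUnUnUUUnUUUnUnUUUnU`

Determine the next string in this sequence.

nUUUnUUUnUnUUUnUUUnUnUUUnUnUUUnUUUnUnUUUnU

This is a Fibonacci-style word recurrence s(k) = s(k−2)·s(k−1): e.g. UU·nU = UUnU.
The next term joins nUUUnUUUnUnUUUnU and UUnUnUUUnUnUUUnUUUnUnUUUnU.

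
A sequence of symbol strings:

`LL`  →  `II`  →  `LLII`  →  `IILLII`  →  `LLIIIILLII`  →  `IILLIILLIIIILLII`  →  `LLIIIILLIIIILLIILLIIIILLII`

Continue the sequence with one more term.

IILLIILLIIIILLIILLIIIILLIIIILLIILLIIIILLII

Each term (from the third on) is the two preceding terms concatenated in order: term 3 = LL·II = LLII.
The next term joins IILLIILLIIIILLII and LLIIIILLIIIILLIILLIIIILLII.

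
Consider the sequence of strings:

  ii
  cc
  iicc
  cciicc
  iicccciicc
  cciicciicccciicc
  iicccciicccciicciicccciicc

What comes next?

cciicciicccciicciicccciicccciicciicccciicc

Each term (from the third on) is the two preceding terms concatenated in order: term 3 = ii·cc = iicc.
So term 8 is cciicciicccciicc·iicccciicccciicciicccciicc.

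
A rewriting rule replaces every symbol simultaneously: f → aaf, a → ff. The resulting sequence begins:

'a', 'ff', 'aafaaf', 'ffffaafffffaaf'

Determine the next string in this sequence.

Applying the rule to each of the 14 symbols of ffffaafffffaaf gives the pieces aaf aaf aaf aaf ff ff aaf aaf aaf aaf aaf ff ff aaf, which concatenate to the answer.

aafaafaafaafffffaafaafaafaafaafffffaaf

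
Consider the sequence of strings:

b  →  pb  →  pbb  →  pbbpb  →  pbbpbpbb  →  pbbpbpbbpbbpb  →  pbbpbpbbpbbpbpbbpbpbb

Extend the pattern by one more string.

pbbpbpbbpbbpbpbbpbpbbpbbpbpbbpbbpb

From term 3 onward, concatenate the last term with the second-to-last: pb·b = pbb, pbb·pb = pbbpb, …
Continuing: pbbpbpbbpbbpbpbbpbpbb · pbbpbpbbpbbpb gives term 8.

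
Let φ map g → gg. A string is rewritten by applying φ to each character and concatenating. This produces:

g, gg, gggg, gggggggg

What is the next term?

gggggggggggggggg

Expanding gggggggg: g→gg, g→gg, g→gg, g→gg, g→gg, g→gg, g→gg, g→gg. Concatenated: gg gg gg gg gg gg gg gg.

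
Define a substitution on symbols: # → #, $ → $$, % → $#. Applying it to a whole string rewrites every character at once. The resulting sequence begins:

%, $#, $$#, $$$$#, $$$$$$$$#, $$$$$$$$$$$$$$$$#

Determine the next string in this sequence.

$$$$$$$$$$$$$$$$$$$$$$$$$$$$$$$$#

Replace each of the 17 characters of $$$$$$$$$$$$$$$$# in place — $$ $$ $$ $$ $$ $$ $$ $$ $$ $$ $$ $$ $$ $$ $$ $$ # — and concatenate.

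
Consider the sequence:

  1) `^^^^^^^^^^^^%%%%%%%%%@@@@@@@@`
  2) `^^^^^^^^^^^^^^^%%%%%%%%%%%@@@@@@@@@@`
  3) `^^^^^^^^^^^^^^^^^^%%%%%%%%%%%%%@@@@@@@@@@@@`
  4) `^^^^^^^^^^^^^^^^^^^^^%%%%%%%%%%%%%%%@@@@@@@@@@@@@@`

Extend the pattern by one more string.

^^^^^^^^^^^^^^^^^^^^^^^^%%%%%%%%%%%%%%%%%@@@@@@@@@@@@@@@@

Term n consists of 3n+3 ^'s, followed by 2n+3 %'s, followed by 2n+2 @'s, where the shown terms are n = 3, 4, 5, 6.
Setting n = 7 gives 24, 17, 16 characters in each block.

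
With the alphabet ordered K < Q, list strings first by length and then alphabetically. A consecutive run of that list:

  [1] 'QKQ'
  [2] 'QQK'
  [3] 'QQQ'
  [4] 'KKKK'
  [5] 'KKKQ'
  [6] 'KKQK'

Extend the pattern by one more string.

KKQQ

The successor of KKQK increments the rightmost position that isn't already Q and resets every position after it to K.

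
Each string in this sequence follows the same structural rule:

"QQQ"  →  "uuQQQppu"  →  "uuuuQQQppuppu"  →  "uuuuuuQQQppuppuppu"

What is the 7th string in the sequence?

s(k+1) = uu·s(k)·ppu, so each term gains uu as a prefix and ppu as a suffix.
From uuuuuuQQQppuppuppu, 3 further steps: uuuuuuQQQppuppuppu → uuuuuuuuQQQppuppuppuppu → uuuuuuuuuuQQQppuppuppuppuppu → (answer).

uuuuuuuuuuuuQQQppuppuppuppuppuppu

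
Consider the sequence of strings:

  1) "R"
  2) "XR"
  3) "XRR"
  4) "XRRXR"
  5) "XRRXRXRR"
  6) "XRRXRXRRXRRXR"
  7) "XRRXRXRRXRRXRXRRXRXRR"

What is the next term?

This is a Fibonacci-style word recurrence s(k) = s(k−1)·s(k−2): e.g. XR·R = XRR.
So term 8 is XRRXRXRRXRRXRXRRXRXRR·XRRXRXRRXRRXR.

XRRXRXRRXRRXRXRRXRXRRXRRXRXRRXRRXR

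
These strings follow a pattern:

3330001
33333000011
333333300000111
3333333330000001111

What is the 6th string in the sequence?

Each string has the form 3^{2n+1} 0^{n+2} 1^{n} (n = 1, 2, …).
For term 6, n = 6, so the run lengths are 13, 8, 6.

333333333333300000000111111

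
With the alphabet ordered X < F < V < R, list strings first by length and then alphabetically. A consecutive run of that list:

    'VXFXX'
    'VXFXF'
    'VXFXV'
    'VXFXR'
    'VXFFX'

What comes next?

VXFFF

The successor of VXFFX increments the rightmost position that isn't already R and resets every position after it to X.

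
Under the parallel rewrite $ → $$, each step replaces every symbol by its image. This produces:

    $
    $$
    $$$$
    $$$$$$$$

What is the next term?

Rewriting each symbol of $$$$$$$$: $→$$, $→$$, $→$$, $→$$, $→$$, $→$$, $→$$, $→$$, which concatenates to $$ $$ $$ $$ $$ $$ $$ $$.

$$$$$$$$$$$$$$$$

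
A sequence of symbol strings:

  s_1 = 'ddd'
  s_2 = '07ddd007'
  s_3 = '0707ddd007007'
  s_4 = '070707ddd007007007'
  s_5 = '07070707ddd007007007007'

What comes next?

0707070707ddd007007007007007

s(k+1) = 07·s(k)·007, so each term gains 07 as a prefix and 007 as a suffix.
So the next term is 07·07070707ddd007007007007·007.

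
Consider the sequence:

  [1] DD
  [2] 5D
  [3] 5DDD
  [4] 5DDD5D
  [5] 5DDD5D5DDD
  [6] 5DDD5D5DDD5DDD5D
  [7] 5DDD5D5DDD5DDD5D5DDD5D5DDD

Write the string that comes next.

5DDD5D5DDD5DDD5D5DDD5D5DDD5DDD5D5DDD5DDD5D

From term 3 onward, concatenate the last term with the second-to-last: 5D·DD = 5DDD, 5DDD·5D = 5DDD5D, …
So term 8 is 5DDD5D5DDD5DDD5D5DDD5D5DDD·5DDD5D5DDD5DDD5D.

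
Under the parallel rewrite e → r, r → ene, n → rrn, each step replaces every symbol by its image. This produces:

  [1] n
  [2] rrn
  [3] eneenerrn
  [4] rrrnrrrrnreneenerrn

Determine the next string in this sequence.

eneeneenerrneneeneeneenerrnenerrrnrrrrnreneenerrn

Applying the rule to each of the 19 symbols of rrrnrrrrnreneenerrn gives the pieces ene ene ene rrn ene ene ene ene rrn ene r rrn r r rrn r ene ene rrn, which concatenate to the answer.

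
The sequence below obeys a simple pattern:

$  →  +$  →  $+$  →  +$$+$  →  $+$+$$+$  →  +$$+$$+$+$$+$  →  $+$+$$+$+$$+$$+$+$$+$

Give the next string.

From term 3 onward, concatenate the second-to-last term with the last: $·+$ = $+$, +$·$+$ = +$$+$, …
The next term joins +$$+$$+$+$$+$ and $+$+$$+$+$$+$$+$+$$+$.

+$$+$$+$+$$+$$+$+$$+$+$$+$$+$+$$+$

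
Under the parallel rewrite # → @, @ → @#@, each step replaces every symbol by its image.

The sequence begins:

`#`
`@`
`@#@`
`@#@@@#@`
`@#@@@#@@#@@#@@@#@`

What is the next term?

Rewriting the 17 symbols of @#@@@#@@#@@#@@@#@ one by one yields @#@ @ @#@ @#@ @#@ @ @#@ @#@ @ @#@ @#@ @ @#@ @#@ @#@ @ @#@; concatenated:

@#@@@#@@#@@#@@@#@@#@@@#@@#@@@#@@#@@#@@@#@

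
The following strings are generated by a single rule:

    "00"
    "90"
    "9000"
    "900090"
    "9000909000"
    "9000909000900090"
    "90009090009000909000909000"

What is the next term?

900090900090009090009090009000909000900090

From term 3 onward, concatenate the last term with the second-to-last: 90·00 = 9000, 9000·90 = 900090, …
So term 8 is 90009090009000909000909000·9000909000900090.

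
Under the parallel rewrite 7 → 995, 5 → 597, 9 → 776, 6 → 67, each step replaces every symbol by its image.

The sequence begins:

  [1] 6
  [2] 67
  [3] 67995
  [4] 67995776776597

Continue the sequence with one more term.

Rewriting the 14 symbols of 67995776776597 one by one yields 67 995 776 776 597 995 995 67 995 995 67 597 776 995; concatenated:

679957767765979959956799599567597776995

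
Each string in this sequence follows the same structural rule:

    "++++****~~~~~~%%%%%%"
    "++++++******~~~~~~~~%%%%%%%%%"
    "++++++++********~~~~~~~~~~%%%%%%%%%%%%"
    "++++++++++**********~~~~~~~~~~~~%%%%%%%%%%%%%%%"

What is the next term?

The n-th term is 2n +'s then 2n *'s then 2n+2 ~'s then 3n %'s, where the shown terms are n = 2, 3, 4, 5.
Setting n = 6 gives 12, 12, 14, 18 characters in each block.

++++++++++++************~~~~~~~~~~~~~~%%%%%%%%%%%%%%%%%%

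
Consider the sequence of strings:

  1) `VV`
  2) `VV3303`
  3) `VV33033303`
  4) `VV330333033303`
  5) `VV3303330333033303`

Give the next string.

Every step adds 3303 to the end: s(k+1) = s(k)·3303.
One more step from VV3303330333033303 gives the answer.

VV33033303330333033303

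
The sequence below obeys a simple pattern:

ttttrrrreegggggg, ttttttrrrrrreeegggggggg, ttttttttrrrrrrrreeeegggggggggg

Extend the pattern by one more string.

Each string has the form t^{2n} r^{2n} e^{n} g^{2n+2}, where the shown terms are n = 2, 3, 4.
At n = 5 the blocks have lengths 10, 10, 5, 12.

ttttttttttrrrrrrrrrreeeeegggggggggggg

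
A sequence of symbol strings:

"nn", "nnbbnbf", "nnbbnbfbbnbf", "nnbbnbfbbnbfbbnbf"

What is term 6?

nnbbnbfbbnbfbbnbfbbnbfbbnbf

Every step adds bbnbf to the end: s(k+1) = s(k)·bbnbf.
From nnbbnbfbbnbfbbnbf, 2 further steps: nnbbnbfbbnbfbbnbf → nnbbnbfbbnbfbbnbfbbnbf → (answer).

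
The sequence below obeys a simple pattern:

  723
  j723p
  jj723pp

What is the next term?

s(k+1) = j·s(k)·p, so each term gains j as a prefix and p as a suffix.
One more step from jj723pp gives the answer.

jjj723ppp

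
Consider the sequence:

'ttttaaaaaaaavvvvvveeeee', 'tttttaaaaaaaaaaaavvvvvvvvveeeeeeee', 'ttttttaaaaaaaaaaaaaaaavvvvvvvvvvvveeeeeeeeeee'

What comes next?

tttttttaaaaaaaaaaaaaaaaaaaavvvvvvvvvvvvvvveeeeeeeeeeeeee

The n-th term is n+2 t's then 4n a's then 3n v's then 3n-1 e's, where the shown terms are n = 2, 3, 4.
At n = 5 the blocks have lengths 7, 20, 15, 14.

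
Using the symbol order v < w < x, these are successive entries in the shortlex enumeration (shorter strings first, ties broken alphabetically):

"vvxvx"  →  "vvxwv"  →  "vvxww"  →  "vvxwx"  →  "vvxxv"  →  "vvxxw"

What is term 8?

Stepping forward 2 times from vvxxw: vvxxw → vvxxx, then the target.

vwvvv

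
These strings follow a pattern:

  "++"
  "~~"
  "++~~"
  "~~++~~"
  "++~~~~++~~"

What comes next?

~~++~~++~~~~++~~

Each term (from the third on) is the two preceding terms concatenated in order: term 3 = ++·~~ = ++~~.
The next term joins ~~++~~ and ++~~~~++~~.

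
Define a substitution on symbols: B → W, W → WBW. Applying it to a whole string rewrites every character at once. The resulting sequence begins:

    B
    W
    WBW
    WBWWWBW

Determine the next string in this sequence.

Rewriting each symbol of WBWWWBW: W→WBW, B→W, W→WBW, W→WBW, W→WBW, B→W, W→WBW, which concatenates to WBW W WBW WBW WBW W WBW.

WBWWWBWWBWWBWWWBW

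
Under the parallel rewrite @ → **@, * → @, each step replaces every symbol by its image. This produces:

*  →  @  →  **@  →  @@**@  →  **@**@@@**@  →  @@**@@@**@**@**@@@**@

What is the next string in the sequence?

Applying the rule to each of the 21 symbols of @@**@@@**@**@**@@@**@ gives the pieces **@ **@ @ @ **@ **@ **@ @ @ **@ @ @ **@ @ @ **@ **@ **@ @ @ **@, which concatenate to the answer.

**@**@@@**@**@**@@@**@@@**@@@**@**@**@@@**@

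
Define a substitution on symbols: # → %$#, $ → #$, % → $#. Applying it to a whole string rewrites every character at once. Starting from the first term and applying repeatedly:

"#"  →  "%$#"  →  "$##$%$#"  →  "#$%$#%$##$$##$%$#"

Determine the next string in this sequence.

Replace each of the 17 characters of #$%$#%$##$$##$%$# in place — %$# #$ $# #$ %$# $# #$ %$# %$# #$ #$ %$# %$# #$ $# #$ %$# — and concatenate.

%$##$$##$%$#$##$%$#%$##$#$%$#%$##$$##$%$#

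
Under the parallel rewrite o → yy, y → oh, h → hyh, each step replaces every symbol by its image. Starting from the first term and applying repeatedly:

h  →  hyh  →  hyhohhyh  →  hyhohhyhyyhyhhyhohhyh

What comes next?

Replace each of the 21 characters of hyhohhyhyyhyhhyhohhyh in place — hyh oh hyh yy hyh hyh oh hyh oh oh hyh oh hyh hyh oh hyh yy hyh hyh oh hyh — and concatenate.

hyhohhyhyyhyhhyhohhyhohohhyhohhyhhyhohhyhyyhyhhyhohhyh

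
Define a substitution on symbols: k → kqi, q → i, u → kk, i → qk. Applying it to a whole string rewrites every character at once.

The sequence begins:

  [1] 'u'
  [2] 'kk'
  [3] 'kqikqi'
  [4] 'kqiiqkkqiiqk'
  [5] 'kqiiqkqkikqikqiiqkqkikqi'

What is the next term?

Rewriting the 24 symbols of kqiiqkqkikqikqiiqkqkikqi one by one yields kqi i qk qk i kqi i kqi qk kqi i qk kqi i qk qk i kqi i kqi qk kqi i qk; concatenated:

kqiiqkqkikqiikqiqkkqiiqkkqiiqkqkikqiikqiqkkqiiqk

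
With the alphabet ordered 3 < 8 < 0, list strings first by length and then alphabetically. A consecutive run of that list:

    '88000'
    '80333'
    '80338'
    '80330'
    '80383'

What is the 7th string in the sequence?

80380

Advancing 2 positions from 80383 through 80383 → 80388 reaches term 7.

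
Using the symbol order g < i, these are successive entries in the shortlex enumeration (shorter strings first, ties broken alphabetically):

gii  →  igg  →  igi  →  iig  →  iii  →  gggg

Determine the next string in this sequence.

gggi

The successor of gggg increments the rightmost position that isn't already i and resets every position after it to g.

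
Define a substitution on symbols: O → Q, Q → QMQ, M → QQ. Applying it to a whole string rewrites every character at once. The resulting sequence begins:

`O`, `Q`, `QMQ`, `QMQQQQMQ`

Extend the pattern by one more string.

Expanding QMQQQQMQ: Q→QMQ, M→QQ, Q→QMQ, Q→QMQ, Q→QMQ, Q→QMQ, M→QQ, Q→QMQ. Concatenated: QMQ QQ QMQ QMQ QMQ QMQ QQ QMQ.

QMQQQQMQQMQQMQQMQQQQMQ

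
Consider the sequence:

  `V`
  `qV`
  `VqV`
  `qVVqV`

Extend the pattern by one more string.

VqVqVVqV

This is a Fibonacci-style word recurrence s(k) = s(k−2)·s(k−1): e.g. V·qV = VqV.
The next term joins VqV and qVVqV.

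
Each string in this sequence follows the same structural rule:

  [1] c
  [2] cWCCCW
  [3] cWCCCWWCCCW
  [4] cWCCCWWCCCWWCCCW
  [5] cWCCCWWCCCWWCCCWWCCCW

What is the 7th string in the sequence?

Every step adds WCCCW to the end: s(k+1) = s(k)·WCCCW.
From cWCCCWWCCCWWCCCWWCCCW, 2 further steps: cWCCCWWCCCWWCCCWWCCCW → cWCCCWWCCCWWCCCWWCCCWWCCCW → (answer).

cWCCCWWCCCWWCCCWWCCCWWCCCWWCCCW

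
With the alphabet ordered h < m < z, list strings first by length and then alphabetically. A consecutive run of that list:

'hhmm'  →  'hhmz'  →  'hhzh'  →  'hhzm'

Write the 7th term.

hmhm

Continuing the enumeration 3 steps past hhzm: hhzm → hhzz → hmhh → (answer).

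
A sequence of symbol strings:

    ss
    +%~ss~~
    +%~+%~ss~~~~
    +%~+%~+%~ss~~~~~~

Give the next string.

+%~+%~+%~+%~ss~~~~~~~~

Every step adds +%~ to the front and ~~ to the end of the previous string.
One more step from +%~+%~+%~ss~~~~~~ gives the answer.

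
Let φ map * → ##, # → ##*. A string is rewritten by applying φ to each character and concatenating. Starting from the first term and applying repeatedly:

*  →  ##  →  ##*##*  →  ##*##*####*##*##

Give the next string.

Replace each of the 16 characters of ##*##*####*##*## in place — ##* ##* ## ##* ##* ## ##* ##* ##* ##* ## ##* ##* ## ##* ##* — and concatenate.

##*##*####*##*####*##*##*##*####*##*####*##*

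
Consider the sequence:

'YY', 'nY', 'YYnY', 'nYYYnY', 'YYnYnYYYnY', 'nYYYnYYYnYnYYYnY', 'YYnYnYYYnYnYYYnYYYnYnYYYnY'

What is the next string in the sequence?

From term 3 onward, concatenate the second-to-last term with the last: YY·nY = YYnY, nY·YYnY = nYYYnY, …
Continuing: nYYYnYYYnYnYYYnY · YYnYnYYYnYnYYYnYYYnYnYYYnY gives term 8.

nYYYnYYYnYnYYYnYYYnYnYYYnYnYYYnYYYnYnYYYnY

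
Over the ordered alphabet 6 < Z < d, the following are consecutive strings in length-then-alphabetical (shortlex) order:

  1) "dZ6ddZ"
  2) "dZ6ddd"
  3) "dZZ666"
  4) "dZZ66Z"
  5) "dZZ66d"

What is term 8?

dZZ6Zd

Continuing the enumeration 3 steps past dZZ66d: dZZ66d → dZZ6Z6 → dZZ6ZZ → (answer).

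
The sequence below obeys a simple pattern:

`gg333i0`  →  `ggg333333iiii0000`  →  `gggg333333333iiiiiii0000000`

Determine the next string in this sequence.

ggggg333333333333iiiiiiiiii0000000000

Each string has the form g^{n+1} 3^{3n} i^{3n-2} 0^{3n-2} (n = 1, 2, …).
Setting n = 4 gives 5, 12, 10, 10 characters in each block.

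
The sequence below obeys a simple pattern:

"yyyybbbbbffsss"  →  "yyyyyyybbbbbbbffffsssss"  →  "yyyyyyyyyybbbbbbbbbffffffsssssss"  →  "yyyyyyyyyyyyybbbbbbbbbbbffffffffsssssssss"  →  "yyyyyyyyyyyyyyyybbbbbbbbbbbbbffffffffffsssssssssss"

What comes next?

yyyyyyyyyyyyyyyyyyybbbbbbbbbbbbbbbffffffffffffsssssssssssss

Each string has the form y^{3n+1} b^{2n+3} f^{2n} s^{2n+1} (n = 1, 2, …).
Setting n = 6 gives 19, 15, 12, 13 characters in each block.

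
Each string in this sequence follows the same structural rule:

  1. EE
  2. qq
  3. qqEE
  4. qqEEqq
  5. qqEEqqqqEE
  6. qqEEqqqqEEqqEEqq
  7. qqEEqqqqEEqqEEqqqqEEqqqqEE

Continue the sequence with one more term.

qqEEqqqqEEqqEEqqqqEEqqqqEEqqEEqqqqEEqqEEqq

From term 3 onward, concatenate the last term with the second-to-last: qq·EE = qqEE, qqEE·qq = qqEEqq, …
So term 8 is qqEEqqqqEEqqEEqqqqEEqqqqEE·qqEEqqqqEEqqEEqq.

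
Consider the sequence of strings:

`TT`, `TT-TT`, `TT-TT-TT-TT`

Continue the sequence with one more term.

Each string is two copies of the previous one joined by '-'.
Doubling TT-TT-TT-TT with '-' between the halves:

TT-TT-TT-TT-TT-TT-TT-TT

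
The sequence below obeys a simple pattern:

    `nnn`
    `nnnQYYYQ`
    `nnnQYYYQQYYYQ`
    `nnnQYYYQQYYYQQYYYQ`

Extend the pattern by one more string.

nnnQYYYQQYYYQQYYYQQYYYQ

Each term is the previous one with QYYYQ appended.
So the next term is nnnQYYYQQYYYQQYYYQ·QYYYQ.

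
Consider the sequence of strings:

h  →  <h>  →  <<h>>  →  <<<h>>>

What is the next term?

Every step adds < to the front and > to the end of the previous string.
Applying this once more to <<<h>>>:

<<<<h>>>>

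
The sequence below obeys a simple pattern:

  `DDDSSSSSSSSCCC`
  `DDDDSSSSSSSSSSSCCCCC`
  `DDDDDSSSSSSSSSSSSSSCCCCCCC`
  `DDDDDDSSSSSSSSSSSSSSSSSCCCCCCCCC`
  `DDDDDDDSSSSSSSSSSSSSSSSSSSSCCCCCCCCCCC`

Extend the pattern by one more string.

DDDDDDDDSSSSSSSSSSSSSSSSSSSSSSSCCCCCCCCCCCCC

The n-th term is n+1 D's then 3n+2 S's then 2n-1 C's, where the shown terms are n = 2, 3, 4, 5, 6.
For the next term, n = 7, so the run lengths are 8, 23, 13.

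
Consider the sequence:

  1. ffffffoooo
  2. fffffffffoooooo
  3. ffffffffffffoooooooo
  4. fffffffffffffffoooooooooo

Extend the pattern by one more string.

ffffffffffffffffffoooooooooooo

Term n consists of 3n f's, followed by 2n o's, where the shown terms are n = 2, 3, 4, 5.
At n = 6 the blocks have lengths 18, 12.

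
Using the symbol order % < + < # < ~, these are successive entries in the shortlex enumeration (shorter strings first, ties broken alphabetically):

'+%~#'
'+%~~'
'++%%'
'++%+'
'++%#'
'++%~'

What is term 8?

Continuing the enumeration 2 steps past ++%~: ++%~ → +++% → (answer).

++++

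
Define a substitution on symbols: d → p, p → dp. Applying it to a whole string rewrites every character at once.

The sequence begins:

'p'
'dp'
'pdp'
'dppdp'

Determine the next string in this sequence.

Apply φ to dppdp symbol by symbol: d→p, p→dp, p→dp, d→p, p→dp; joined: p dp dp p dp.

pdpdppdp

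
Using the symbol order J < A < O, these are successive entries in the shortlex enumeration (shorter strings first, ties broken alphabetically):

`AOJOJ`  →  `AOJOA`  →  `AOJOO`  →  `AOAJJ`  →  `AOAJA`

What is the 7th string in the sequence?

Advancing 2 positions from AOAJA through AOAJA → AOAJO reaches term 7.

AOAAJ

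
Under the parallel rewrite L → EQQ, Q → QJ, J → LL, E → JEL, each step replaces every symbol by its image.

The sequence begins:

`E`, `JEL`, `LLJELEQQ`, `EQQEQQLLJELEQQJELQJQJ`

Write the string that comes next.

Rewriting the 21 symbols of EQQEQQLLJELEQQJELQJQJ one by one yields JEL QJ QJ JEL QJ QJ EQQ EQQ LL JEL EQQ JEL QJ QJ LL JEL EQQ QJ LL QJ LL; concatenated:

JELQJQJJELQJQJEQQEQQLLJELEQQJELQJQJLLJELEQQQJLLQJLL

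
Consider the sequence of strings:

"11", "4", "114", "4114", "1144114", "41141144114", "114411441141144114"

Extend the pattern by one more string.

41141144114114411441141144114

Each term (from the third on) is the two preceding terms concatenated in order: term 3 = 11·4 = 114.
The next term joins 41141144114 and 114411441141144114.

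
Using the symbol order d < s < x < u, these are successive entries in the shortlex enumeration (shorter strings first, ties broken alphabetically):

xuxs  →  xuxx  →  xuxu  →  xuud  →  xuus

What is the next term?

The successor of xuus increments the rightmost position that isn't already u and resets every position after it to d.

xuux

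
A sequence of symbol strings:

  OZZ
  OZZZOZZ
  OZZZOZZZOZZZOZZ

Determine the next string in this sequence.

OZZZOZZZOZZZOZZZOZZZOZZZOZZZOZZ

s(k+1) = s(k)·Z·s(k) — each term doubles the last with 'Z' between the halves.
So the next term is two copies of OZZZOZZZOZZZOZZ with 'Z' between the halves.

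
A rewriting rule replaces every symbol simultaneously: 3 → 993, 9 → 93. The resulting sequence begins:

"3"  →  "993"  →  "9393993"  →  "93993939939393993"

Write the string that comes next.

Replace each of the 17 characters of 93993939939393993 in place — 93 993 93 93 993 93 993 93 93 993 93 993 93 993 93 93 993 — and concatenate.

93993939399393993939399393993939939393993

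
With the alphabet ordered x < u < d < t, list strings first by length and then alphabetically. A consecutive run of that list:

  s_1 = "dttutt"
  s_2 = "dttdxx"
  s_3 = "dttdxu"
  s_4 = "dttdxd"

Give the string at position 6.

dttdux

Stepping forward 2 times from dttdxd: dttdxd → dttdxt, then the target.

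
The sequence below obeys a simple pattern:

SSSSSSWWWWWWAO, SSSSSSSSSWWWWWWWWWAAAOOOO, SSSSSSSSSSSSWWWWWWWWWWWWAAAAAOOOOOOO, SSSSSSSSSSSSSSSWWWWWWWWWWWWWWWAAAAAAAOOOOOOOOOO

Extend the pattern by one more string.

Term n consists of 3n+3 S's, followed by 3n+3 W's, followed by 2n-1 A's, followed by 3n-2 O's (n = 1, 2, …).
At n = 5 the blocks have lengths 18, 18, 9, 13.

SSSSSSSSSSSSSSSSSSWWWWWWWWWWWWWWWWWWAAAAAAAAAOOOOOOOOOOOOO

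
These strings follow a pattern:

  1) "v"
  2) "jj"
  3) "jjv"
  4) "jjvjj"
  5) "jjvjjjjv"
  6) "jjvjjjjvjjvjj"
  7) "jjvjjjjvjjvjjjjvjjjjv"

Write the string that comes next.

Each term (from the third on) is the previous term followed by the one before it: term 3 = jj·v = jjv.
The next term joins jjvjjjjvjjvjjjjvjjjjv and jjvjjjjvjjvjj.

jjvjjjjvjjvjjjjvjjjjvjjvjjjjvjjvjj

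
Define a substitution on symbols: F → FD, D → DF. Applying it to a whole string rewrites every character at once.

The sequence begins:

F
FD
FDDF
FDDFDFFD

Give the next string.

Rewriting each symbol of FDDFDFFD: F→FD, D→DF, D→DF, F→FD, D→DF, F→FD, F→FD, D→DF, which concatenates to FD DF DF FD DF FD FD DF.

FDDFDFFDDFFDFDDF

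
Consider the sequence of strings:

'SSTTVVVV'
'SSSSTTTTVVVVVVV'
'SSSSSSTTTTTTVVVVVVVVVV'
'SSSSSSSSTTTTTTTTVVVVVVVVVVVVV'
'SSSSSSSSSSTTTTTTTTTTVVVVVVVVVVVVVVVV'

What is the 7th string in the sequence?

Each string has the form S^{2n} T^{2n} V^{3n+1} (n = 1, 2, …).
At n = 7 the blocks have lengths 14, 14, 22.

SSSSSSSSSSSSSSTTTTTTTTTTTTTTVVVVVVVVVVVVVVVVVVVVVV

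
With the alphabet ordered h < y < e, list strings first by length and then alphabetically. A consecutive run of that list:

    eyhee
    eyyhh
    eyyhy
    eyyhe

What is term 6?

Stepping forward 2 times from eyyhe: eyyhe → eyyyh, then the target.

eyyyy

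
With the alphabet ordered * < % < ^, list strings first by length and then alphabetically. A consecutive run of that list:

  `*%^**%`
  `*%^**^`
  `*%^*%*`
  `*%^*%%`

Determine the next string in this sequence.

*%^*%^

The successor of *%^*%% increments the rightmost position that isn't already ^ and resets every position after it to *.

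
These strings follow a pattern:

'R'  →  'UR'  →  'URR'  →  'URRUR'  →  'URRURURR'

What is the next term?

URRURURRURRUR

Each term (from the third on) is the previous term followed by the one before it: term 3 = UR·R = URR.
So term 6 is URRURURR·URRUR.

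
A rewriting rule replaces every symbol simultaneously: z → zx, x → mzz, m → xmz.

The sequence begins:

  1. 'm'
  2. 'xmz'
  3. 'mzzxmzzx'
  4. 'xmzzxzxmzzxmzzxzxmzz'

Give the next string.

Replace each of the 20 characters of xmzzxzxmzzxmzzxzxmzz in place — mzz xmz zx zx mzz zx mzz xmz zx zx mzz xmz zx zx mzz zx mzz xmz zx zx — and concatenate.

mzzxmzzxzxmzzzxmzzxmzzxzxmzzxmzzxzxmzzzxmzzxmzzxzx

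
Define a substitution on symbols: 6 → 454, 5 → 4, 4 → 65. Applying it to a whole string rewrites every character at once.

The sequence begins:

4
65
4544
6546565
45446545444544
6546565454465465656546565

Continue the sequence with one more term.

4544654544454465465654544654544454445446545444544

Replace each of the 25 characters of 6546565454465465656546565 in place — 454 4 65 454 4 454 4 65 4 65 65 454 4 65 454 4 454 4 454 4 65 454 4 454 4 — and concatenate.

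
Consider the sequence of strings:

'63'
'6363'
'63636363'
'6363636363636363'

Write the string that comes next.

Every step duplicates the string.
Doubling 6363636363636363:

63636363636363636363636363636363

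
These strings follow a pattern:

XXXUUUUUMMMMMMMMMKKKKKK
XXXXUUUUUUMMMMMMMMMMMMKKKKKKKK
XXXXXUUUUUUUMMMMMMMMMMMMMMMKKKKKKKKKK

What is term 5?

Reading off run lengths: X runs 3, 4, 5; U runs 5, 6, 7; M runs 9, 12, 15; K runs 6, 8, 10 — each is linear in n, where the shown terms are n = 3, 4, 5.
At n = 7 the blocks have lengths 7, 9, 21, 14.

XXXXXXXUUUUUUUUUMMMMMMMMMMMMMMMMMMMMMKKKKKKKKKKKKKK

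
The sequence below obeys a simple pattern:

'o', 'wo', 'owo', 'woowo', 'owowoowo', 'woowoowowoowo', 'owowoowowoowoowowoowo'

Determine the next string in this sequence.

woowoowowoowoowowoowowoowoowowoowo

From term 3 onward, concatenate the second-to-last term with the last: o·wo = owo, wo·owo = woowo, …
The next term joins woowoowowoowo and owowoowowoowoowowoowo.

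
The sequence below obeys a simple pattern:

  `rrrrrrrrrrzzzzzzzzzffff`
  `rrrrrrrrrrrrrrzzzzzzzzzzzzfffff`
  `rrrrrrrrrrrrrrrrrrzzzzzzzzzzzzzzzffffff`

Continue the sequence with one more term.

rrrrrrrrrrrrrrrrrrrrrrzzzzzzzzzzzzzzzzzzfffffff

Reading off run lengths: r runs 10, 14, 18; z runs 9, 12, 15; f runs 4, 5, 6 — each is linear in n, where the shown terms are n = 3, 4, 5.
At n = 6 the blocks have lengths 22, 18, 7.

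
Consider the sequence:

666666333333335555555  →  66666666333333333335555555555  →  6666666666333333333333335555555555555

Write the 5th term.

Each string has the form 6^{2n} 3^{3n-1} 5^{3n-2}, where the shown terms are n = 3, 4, 5.
Setting n = 7 gives 14, 20, 19 characters in each block.

66666666666666333333333333333333335555555555555555555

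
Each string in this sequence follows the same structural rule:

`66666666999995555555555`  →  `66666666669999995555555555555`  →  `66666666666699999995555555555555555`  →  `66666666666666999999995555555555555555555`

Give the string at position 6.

66666666666666666699999999995555555555555555555555555

Term n consists of 2n+2 6's, followed by n+2 9's, followed by 3n+1 5's, where the shown terms are n = 3, 4, 5, 6.
At n = 8 the blocks have lengths 18, 10, 25.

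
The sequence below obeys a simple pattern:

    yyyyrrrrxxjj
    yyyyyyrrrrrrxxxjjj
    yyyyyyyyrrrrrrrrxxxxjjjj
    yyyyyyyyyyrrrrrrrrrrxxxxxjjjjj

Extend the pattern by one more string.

yyyyyyyyyyyyrrrrrrrrrrrrxxxxxxjjjjjj

Reading off run lengths: y runs 4, 6, 8, 10; r runs 4, 6, 8, 10; x runs 2, 3, 4, 5; j runs 2, 3, 4, 5 — each is linear in n, where the shown terms are n = 2, 3, 4, 5.
For the next term, n = 6, so the run lengths are 12, 12, 6, 6.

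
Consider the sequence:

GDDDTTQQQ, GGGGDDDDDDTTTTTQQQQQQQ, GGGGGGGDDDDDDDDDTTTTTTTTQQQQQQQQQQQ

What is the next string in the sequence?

Term n consists of 3n-2 G's, followed by 3n D's, followed by 3n-1 T's, followed by 4n-1 Q's (n = 1, 2, …).
At n = 4 the blocks have lengths 10, 12, 11, 15.

GGGGGGGGGGDDDDDDDDDDDDTTTTTTTTTTTQQQQQQQQQQQQQQQ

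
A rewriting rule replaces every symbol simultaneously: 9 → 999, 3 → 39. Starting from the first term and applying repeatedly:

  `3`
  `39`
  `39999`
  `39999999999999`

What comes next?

Replace each of the 14 characters of 39999999999999 in place — 39 999 999 999 999 999 999 999 999 999 999 999 999 999 — and concatenate.

39999999999999999999999999999999999999999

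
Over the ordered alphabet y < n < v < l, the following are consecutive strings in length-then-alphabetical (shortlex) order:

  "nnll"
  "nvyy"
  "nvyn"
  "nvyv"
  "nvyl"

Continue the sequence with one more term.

The successor of nvyl increments the rightmost position that isn't already l and resets every position after it to y.

nvny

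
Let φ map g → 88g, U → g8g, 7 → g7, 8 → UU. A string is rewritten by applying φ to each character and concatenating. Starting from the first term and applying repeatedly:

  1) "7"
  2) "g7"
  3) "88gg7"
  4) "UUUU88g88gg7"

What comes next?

Apply φ to UUUU88g88gg7 symbol by symbol: U→g8g, U→g8g, U→g8g, U→g8g, 8→UU, 8→UU, g→88g, 8→UU, 8→UU, g→88g, g→88g, 7→g7; joined: g8g g8g g8g g8g UU UU 88g UU UU 88g 88g g7.

g8gg8gg8gg8gUUUU88gUUUU88g88gg7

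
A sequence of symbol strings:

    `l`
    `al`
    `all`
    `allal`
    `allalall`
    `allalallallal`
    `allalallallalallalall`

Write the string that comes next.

From term 3 onward, concatenate the last term with the second-to-last: al·l = all, all·al = allal, …
The next term joins allalallallalallalall and allalallallal.

allalallallalallalallallalallallal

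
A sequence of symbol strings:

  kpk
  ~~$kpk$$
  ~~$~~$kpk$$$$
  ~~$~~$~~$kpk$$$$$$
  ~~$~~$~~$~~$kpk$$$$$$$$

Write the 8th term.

Each term wraps the previous one in ~~$ on the left and $$ on the right.
From ~~$~~$~~$~~$kpk$$$$$$$$, 3 further steps: ~~$~~$~~$~~$kpk$$$$$$$$ → ~~$~~$~~$~~$~~$kpk$$$$$$$$$$ → ~~$~~$~~$~~$~~$~~$kpk$$$$$$$$$$$$ → (answer).

~~$~~$~~$~~$~~$~~$~~$kpk$$$$$$$$$$$$$$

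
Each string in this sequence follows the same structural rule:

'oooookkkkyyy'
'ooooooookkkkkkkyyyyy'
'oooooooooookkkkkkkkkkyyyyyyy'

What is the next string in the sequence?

Each string has the form o^{3n+2} k^{3n+1} y^{2n+1} (n = 1, 2, …).
For the next term, n = 4, so the run lengths are 14, 13, 9.

ooooooooooooookkkkkkkkkkkkkyyyyyyyyy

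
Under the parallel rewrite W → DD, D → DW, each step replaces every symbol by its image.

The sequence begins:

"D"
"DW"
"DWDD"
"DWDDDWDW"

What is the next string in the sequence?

DWDDDWDWDWDDDWDD

Expanding DWDDDWDW: D→DW, W→DD, D→DW, D→DW, D→DW, W→DD, D→DW, W→DD. Concatenated: DW DD DW DW DW DD DW DD.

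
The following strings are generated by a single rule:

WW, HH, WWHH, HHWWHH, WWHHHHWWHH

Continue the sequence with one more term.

HHWWHHWWHHHHWWHH

From term 3 onward, concatenate the second-to-last term with the last: WW·HH = WWHH, HH·WWHH = HHWWHH, …
Continuing: HHWWHH · WWHHHHWWHH gives term 6.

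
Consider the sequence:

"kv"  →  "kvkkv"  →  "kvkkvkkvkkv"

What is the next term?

Each string is two copies of the previous one joined by 'k'.
So the next term is two copies of kvkkvkkvkkv with 'k' between the halves.

kvkkvkkvkkvkkvkkvkkvkkv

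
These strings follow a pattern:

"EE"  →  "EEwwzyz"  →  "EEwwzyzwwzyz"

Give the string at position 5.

Every step adds wwzyz to the end: s(k+1) = s(k)·wwzyz.
From EEwwzyzwwzyz, 2 further steps: EEwwzyzwwzyz → EEwwzyzwwzyzwwzyz → (answer).

EEwwzyzwwzyzwwzyzwwzyz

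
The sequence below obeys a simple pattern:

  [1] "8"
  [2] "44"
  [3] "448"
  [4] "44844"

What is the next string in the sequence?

44844448

This is a Fibonacci-style word recurrence s(k) = s(k−1)·s(k−2): e.g. 44·8 = 448.
Continuing: 44844 · 448 gives term 5.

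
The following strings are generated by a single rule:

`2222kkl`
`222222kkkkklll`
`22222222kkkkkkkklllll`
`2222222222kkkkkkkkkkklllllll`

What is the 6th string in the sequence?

Term n consists of 2n+2 2's, followed by 3n-1 k's, followed by 2n-1 l's (n = 1, 2, …).
At n = 6 the blocks have lengths 14, 17, 11.

22222222222222kkkkkkkkkkkkkkkkklllllllllll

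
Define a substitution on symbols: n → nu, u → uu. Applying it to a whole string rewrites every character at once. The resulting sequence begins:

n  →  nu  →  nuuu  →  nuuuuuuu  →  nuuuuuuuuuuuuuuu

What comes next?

Rewriting the 16 symbols of nuuuuuuuuuuuuuuu one by one yields nu uu uu uu uu uu uu uu uu uu uu uu uu uu uu uu; concatenated:

nuuuuuuuuuuuuuuuuuuuuuuuuuuuuuuu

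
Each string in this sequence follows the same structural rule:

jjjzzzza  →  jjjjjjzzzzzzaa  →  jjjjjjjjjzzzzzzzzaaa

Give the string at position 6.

jjjjjjjjjjjjjjjjjjzzzzzzzzzzzzzzaaaaaa

Each string has the form j^{3n} z^{2n+2} a^{n} (n = 1, 2, …).
At n = 6 the blocks have lengths 18, 14, 6.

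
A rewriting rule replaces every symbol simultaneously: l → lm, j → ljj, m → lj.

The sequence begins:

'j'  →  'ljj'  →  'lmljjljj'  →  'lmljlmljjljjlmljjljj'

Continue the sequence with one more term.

Replace each of the 20 characters of lmljlmljjljjlmljjljj in place — lm lj lm ljj lm lj lm ljj ljj lm ljj ljj lm lj lm ljj ljj lm ljj ljj — and concatenate.

lmljlmljjlmljlmljjljjlmljjljjlmljlmljjljjlmljjljj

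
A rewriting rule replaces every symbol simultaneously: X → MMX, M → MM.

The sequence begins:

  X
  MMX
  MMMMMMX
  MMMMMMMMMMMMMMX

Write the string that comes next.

MMMMMMMMMMMMMMMMMMMMMMMMMMMMMMX

Replace each of the 15 characters of MMMMMMMMMMMMMMX in place — MM MM MM MM MM MM MM MM MM MM MM MM MM MM MMX — and concatenate.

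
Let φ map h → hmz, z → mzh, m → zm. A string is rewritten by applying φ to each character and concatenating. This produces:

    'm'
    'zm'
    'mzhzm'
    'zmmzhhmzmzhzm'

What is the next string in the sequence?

mzhzmzmmzhhmzhmzzmmzhzmmzhhmzmzhzm

Applying the rule to each of the 13 symbols of zmmzhhmzmzhzm gives the pieces mzh zm zm mzh hmz hmz zm mzh zm mzh hmz mzh zm, which concatenate to the answer.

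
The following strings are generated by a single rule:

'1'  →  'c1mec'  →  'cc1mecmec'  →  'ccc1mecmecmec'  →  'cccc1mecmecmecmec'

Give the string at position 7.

cccccc1mecmecmecmecmecmec

s(k+1) = c·s(k)·mec, so each term gains c as a prefix and mec as a suffix.
From cccc1mecmecmecmec, 2 further steps: cccc1mecmecmecmec → ccccc1mecmecmecmecmec → (answer).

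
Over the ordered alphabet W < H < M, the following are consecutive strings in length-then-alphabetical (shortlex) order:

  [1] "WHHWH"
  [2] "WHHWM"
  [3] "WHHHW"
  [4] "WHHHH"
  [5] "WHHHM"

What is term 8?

WHHMM

Stepping forward 3 times from WHHHM: WHHHM → WHHMW → WHHMH, then the target.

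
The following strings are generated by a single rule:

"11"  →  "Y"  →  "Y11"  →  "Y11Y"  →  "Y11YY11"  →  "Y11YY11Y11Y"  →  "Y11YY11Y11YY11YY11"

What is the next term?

Y11YY11Y11YY11YY11Y11YY11Y11Y

From term 3 onward, concatenate the last term with the second-to-last: Y·11 = Y11, Y11·Y = Y11Y, …
So term 8 is Y11YY11Y11YY11YY11·Y11YY11Y11Y.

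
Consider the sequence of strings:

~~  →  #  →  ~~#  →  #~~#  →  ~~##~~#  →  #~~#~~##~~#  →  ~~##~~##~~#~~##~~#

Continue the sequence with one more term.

From term 3 onward, concatenate the second-to-last term with the last: ~~·# = ~~#, #·~~# = #~~#, …
Continuing: #~~#~~##~~# · ~~##~~##~~#~~##~~# gives term 8.

#~~#~~##~~#~~##~~##~~#~~##~~#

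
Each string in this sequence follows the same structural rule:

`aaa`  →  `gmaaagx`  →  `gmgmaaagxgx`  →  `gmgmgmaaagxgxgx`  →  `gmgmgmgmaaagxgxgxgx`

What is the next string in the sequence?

Each term wraps the previous one in gm on the left and gx on the right.
Applying this once more to gmgmgmgmaaagxgxgxgx:

gmgmgmgmgmaaagxgxgxgxgx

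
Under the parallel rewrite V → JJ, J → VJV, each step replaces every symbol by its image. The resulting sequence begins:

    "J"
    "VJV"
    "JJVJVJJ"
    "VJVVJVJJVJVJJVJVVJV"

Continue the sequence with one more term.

Applying the rule to each of the 19 symbols of VJVVJVJJVJVJJVJVVJV gives the pieces JJ VJV JJ JJ VJV JJ VJV VJV JJ VJV JJ VJV VJV JJ VJV JJ JJ VJV JJ, which concatenate to the answer.

JJVJVJJJJVJVJJVJVVJVJJVJVJJVJVVJVJJVJVJJJJVJVJJ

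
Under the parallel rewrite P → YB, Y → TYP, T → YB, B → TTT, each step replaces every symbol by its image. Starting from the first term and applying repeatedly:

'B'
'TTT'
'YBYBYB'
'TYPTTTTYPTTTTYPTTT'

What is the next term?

φ(TYPTTTTYPTTTTYPTTT) expands symbol-by-symbol to YB TYP YB YB YB YB YB TYP YB YB YB YB YB TYP YB YB YB YB; joining the 18 pieces gives the next term.

YBTYPYBYBYBYBYBTYPYBYBYBYBYBTYPYBYBYBYB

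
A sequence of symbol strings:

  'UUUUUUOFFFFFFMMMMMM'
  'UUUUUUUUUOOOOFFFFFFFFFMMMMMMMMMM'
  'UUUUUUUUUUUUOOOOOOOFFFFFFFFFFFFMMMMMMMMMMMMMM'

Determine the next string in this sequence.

UUUUUUUUUUUUUUUOOOOOOOOOOFFFFFFFFFFFFFFFMMMMMMMMMMMMMMMMMM

Term n consists of 3n+3 U's, followed by 3n-2 O's, followed by 3n+3 F's, followed by 4n+2 M's (n = 1, 2, …).
Setting n = 4 gives 15, 10, 15, 18 characters in each block.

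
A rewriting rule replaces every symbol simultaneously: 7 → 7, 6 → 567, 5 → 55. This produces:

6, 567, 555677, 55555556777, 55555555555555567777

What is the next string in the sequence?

φ(55555555555555567777) expands symbol-by-symbol to 55 55 55 55 55 55 55 55 55 55 55 55 55 55 55 567 7 7 7 7; joining the 20 pieces gives the next term.

5555555555555555555555555555555677777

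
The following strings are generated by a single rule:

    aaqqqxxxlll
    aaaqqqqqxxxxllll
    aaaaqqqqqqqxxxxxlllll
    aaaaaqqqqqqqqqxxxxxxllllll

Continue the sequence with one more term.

aaaaaaqqqqqqqqqqqxxxxxxxlllllll

Each string has the form a^{n+1} q^{2n+1} x^{n+2} l^{n+2} (n = 1, 2, …).
Setting n = 5 gives 6, 11, 7, 7 characters in each block.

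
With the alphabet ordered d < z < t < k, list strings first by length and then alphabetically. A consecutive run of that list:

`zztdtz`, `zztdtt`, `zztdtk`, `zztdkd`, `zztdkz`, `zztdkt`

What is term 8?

Continuing the enumeration 2 steps past zztdkt: zztdkt → zztdkk → (answer).

zztzdd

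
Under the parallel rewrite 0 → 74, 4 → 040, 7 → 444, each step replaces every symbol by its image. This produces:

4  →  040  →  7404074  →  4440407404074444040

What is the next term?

Rewriting the 19 symbols of 4440407404074444040 one by one yields 040 040 040 74 040 74 444 040 74 040 74 444 040 040 040 040 74 040 74; concatenated:

040040040740407444404074040744440400400400407404074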